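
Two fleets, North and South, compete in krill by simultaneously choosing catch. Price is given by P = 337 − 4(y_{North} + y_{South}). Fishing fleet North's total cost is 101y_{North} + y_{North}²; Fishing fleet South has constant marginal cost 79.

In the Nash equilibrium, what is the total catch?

Fishing fleet North's profit: π = y_{North}(337 − 4(y_{North} + y_{South})) − 101y_{North} − y_{North}².
∂π/∂y_{North} = 236 − 10y_{North} − 4y_{South} = 0, so y_{North} = 23.6 − 0.4y_{South}.
For South: ∂π/∂y_{South} = 258 − 8y_{South} − 4y_{North} = 0 ⇒ y_{South} = 32.25 − 0.5y_{North}.
Plugging y_{South} into North's best response: y_{North} = 23.6 − 0.4(32.25 − 0.5y_{North}) ⇒ 0.8y_{North} = 10.7, so y_{North} = 13.375.
Then y_{South} = 32.25 − 0.5·13.375 = 25.5625.
Total catch: 13.375 + 25.5625 = 38.9375.

38.9375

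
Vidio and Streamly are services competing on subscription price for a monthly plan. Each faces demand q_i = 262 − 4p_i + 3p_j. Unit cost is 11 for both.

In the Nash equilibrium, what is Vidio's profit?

Vidio's profit: π = (p_{Vidio} − 11)(262 − 4p_{Vidio} + 3p_{Streamly}).
∂π/∂p_{Vidio} = 306 − 8p_{Vidio} + 3p_{Streamly} = 0 ⇒ p_{Vidio} = 38.25 + 0.375p_{Streamly}.
By symmetry p_{Streamly} = p_{Vidio}; substituting into the reaction function, 0.625p_{Vidio} = 38.25 and p_{Vidio} = 61.2.
q_{Vidio} = 262 − 4·61.2 + 3·61.2 = 200.8.
Profit = (61.2 − 11)·200.8 = 10080.16.

10080.16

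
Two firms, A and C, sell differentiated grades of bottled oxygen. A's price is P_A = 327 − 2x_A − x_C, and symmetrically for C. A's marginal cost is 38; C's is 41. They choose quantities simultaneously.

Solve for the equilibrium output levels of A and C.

Firm A's profit: π = x_A(327 − 2x_A − x_C) − 38x_A.
∂π/∂x_A = 289 − 4x_A − x_C = 0 ⇒ x_A = 72.25 − 0.25x_C.
Similarly x_C = 71.5 − 0.25x_A.
Substituting the second reaction function into the first: x_A = 72.25 − 0.25(71.5 − 0.25x_A), which gives 0.9375x_A = 54.375 ⇒ x_A = 58.
Then x_C = 71.5 − 0.25·58 = 57.

58, 57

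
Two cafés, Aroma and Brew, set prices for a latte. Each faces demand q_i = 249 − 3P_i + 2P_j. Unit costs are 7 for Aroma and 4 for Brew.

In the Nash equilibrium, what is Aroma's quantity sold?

179.8125

Aroma's profit: π = (P_{Aroma} − 7)(249 − 3P_{Aroma} + 2P_{Brew}).
∂π/∂P_{Aroma} = 270 − 6P_{Aroma} + 2P_{Brew} = 0 ⇒ P_{Aroma} = 45 + (1/3)P_{Brew}.
Similarly P_{Brew} = 43.5 + (1/3)P_{Aroma}.
Substituting the second reaction function into the first: P_{Aroma} = 45 + (1/3)(43.5 + (1/3)P_{Aroma}), which gives (8/9)P_{Aroma} = 59.5 ⇒ P_{Aroma} = 66.9375.
Then P_{Brew} = 43.5 + (1/3)·66.9375 = 65.8125.
q_{Aroma} = 249 − 3·66.9375 + 2·65.8125 = 179.8125.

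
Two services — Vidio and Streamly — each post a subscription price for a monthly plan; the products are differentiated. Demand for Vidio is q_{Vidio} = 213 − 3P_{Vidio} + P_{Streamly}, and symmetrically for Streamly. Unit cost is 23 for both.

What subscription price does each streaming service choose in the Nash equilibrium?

Vidio's profit: π = (P_{Vidio} − 23)(213 − 3P_{Vidio} + P_{Streamly}).
∂π/∂P_{Vidio} = 282 − 6P_{Vidio} + P_{Streamly} = 0 ⇒ P_{Vidio} = 47 + (1/6)P_{Streamly}.
By symmetry P_{Streamly} = P_{Vidio}; substituting into the reaction function, (5/6)P_{Vidio} = 47 and P_{Vidio} = 56.4.

56.4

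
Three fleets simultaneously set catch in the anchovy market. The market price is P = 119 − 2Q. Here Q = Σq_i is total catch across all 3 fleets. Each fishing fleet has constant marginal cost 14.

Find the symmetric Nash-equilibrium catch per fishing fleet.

13.125

A representative fishing fleet's profit is π_i = q_i(119 − 2Q) − 14q_i, with Q = q_i + Σ_{j≠i} q_j.
First-order condition: 105 − 4q_i − 2Σ_{j≠i} q_j = 0.
With identical fishing fleets, set every q_j = q: then 105 − 4q − 4q = 0, i.e. q = 105/8 = 13.125.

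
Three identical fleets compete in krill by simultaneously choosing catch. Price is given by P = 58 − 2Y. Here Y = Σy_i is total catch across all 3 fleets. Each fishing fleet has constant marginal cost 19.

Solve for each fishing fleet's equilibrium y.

A representative fishing fleet's profit is π_i = y_i(58 − 2Y) − 19y_i, with Y = y_i + Σ_{j≠i} y_j.
First-order condition: 39 − 4y_i − 2Σ_{j≠i} y_j = 0.
With identical fishing fleets, set every y_j = y: then 39 − 4y − 4y = 0, i.e. y = 39/8 = 4.875.

4.875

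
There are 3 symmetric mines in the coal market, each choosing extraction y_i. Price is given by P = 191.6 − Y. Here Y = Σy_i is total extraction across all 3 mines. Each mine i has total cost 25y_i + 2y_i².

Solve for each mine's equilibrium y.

A representative mine's profit is π_i = y_i(191.6 − Y) − 25y_i − 2y_i², with Y = y_i + Σ_{j≠i} y_j.
First-order condition: 166.6 − 6y_i − Σ_{j≠i} y_j = 0.
With identical mines, set every y_j = y: then 166.6 − 6y − 2y = 0, i.e. y = 166.6/8 = 20.825.

20.825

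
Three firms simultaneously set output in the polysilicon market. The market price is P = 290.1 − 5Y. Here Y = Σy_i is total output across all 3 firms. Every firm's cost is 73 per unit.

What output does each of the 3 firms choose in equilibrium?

10.855

A representative firm's profit is π_i = y_i(290.1 − 5Y) − 73y_i, with Y = y_i + Σ_{j≠i} y_j.
First-order condition: 217.1 − 10y_i − 5Σ_{j≠i} y_j = 0.
With identical firms, set every y_j = y: then 217.1 − 10y − 10y = 0, i.e. y = 217.1/20 = 10.855.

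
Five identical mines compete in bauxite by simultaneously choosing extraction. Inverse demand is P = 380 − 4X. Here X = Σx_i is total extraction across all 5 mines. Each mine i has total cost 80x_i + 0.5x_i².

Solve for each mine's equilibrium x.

A representative mine's profit is π_i = x_i(380 − 4X) − 80x_i − 0.5x_i², with X = x_i + Σ_{j≠i} x_j.
First-order condition: 300 − 9x_i − 4Σ_{j≠i} x_j = 0.
Imposing symmetry (x_j = x for all j) turns Σ_{j≠i} x_j into 4x, so 300 = 25x and x = 12.

12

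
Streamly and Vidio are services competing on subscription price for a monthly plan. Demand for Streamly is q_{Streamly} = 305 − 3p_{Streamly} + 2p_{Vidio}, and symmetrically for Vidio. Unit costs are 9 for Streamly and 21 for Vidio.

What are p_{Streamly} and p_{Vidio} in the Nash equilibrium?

Streamly's profit: π = (p_{Streamly} − 9)(305 − 3p_{Streamly} + 2p_{Vidio}).
∂π/∂p_{Streamly} = 332 − 6p_{Streamly} + 2p_{Vidio} = 0 ⇒ p_{Streamly} = 166/3 + (1/3)p_{Vidio}.
Similarly p_{Vidio} = 184/3 + (1/3)p_{Streamly}.
Solving the two reaction functions simultaneously: (1 − (1/3)(1/3))p_{Streamly} = 166/3 + (1/3)·(184/3), so (8/9)p_{Streamly} = 682/9 and p_{Streamly} = 85.25.
Then p_{Vidio} = 184/3 + (1/3)·85.25 = 89.75.

85.25, 89.75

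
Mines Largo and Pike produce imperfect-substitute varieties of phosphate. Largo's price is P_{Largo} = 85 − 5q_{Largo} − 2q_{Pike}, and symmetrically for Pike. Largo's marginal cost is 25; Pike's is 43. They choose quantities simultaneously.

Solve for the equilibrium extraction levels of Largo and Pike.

Mine Largo's profit: π = q_{Largo}(85 − 5q_{Largo} − 2q_{Pike}) − 25q_{Largo}.
∂π/∂q_{Largo} = 60 − 10q_{Largo} − 2q_{Pike} = 0 ⇒ q_{Largo} = 6 − 0.2q_{Pike}.
Similarly q_{Pike} = 4.2 − 0.2q_{Largo}.
Substituting the second reaction function into the first: q_{Largo} = 6 − 0.2(4.2 − 0.2q_{Largo}), which gives 0.96q_{Largo} = 5.16 ⇒ q_{Largo} = 5.375.
Then q_{Pike} = 4.2 − 0.2·5.375 = 3.125.

5.375, 3.125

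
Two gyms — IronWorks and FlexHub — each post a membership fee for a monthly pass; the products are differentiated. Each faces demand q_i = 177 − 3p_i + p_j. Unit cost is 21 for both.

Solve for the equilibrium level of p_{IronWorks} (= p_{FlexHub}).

48

IronWorks's profit: π = (p_{IronWorks} − 21)(177 − 3p_{IronWorks} + p_{FlexHub}).
∂π/∂p_{IronWorks} = 240 − 6p_{IronWorks} + p_{FlexHub} = 0 ⇒ p_{IronWorks} = 40 + (1/6)p_{FlexHub}.
Setting p_{IronWorks} = p_{FlexHub} in the reaction function: p_{IronWorks} = 40 + (1/6)p_{IronWorks}, so p_{IronWorks} = 40 / (5/6) = 48.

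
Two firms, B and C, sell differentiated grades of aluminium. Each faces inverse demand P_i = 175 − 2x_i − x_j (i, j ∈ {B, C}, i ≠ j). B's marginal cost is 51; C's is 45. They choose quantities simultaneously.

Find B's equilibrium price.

Firm B's profit: π = x_B(175 − 2x_B − x_C) − 51x_B.
∂π/∂x_B = 124 − 4x_B − x_C = 0 ⇒ x_B = 31 − 0.25x_C.
Similarly x_C = 32.5 − 0.25x_B.
Plugging x_C into B's best response: x_B = 31 − 0.25(32.5 − 0.25x_B) ⇒ 0.9375x_B = 22.875, so x_B = 24.4.
Then x_C = 32.5 − 0.25·24.4 = 26.4.
P_B = 175 − 2·24.4 − 26.4 = 99.8.

99.8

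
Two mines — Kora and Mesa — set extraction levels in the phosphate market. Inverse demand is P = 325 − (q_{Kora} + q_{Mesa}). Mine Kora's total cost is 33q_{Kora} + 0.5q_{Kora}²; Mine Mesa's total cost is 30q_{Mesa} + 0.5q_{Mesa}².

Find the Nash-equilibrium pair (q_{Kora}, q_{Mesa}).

72.625, 74.125

Mine Kora's profit: π = q_{Kora}(325 − (q_{Kora} + q_{Mesa})) − 33q_{Kora} − 0.5q_{Kora}².
∂π/∂q_{Kora} = 292 − 3q_{Kora} − q_{Mesa} = 0, so q_{Kora} = 292/3 − (1/3)q_{Mesa}.
By the same steps for Mesa: q_{Mesa} = 295/3 − (1/3)q_{Kora}.
Plugging q_{Mesa} into Kora's best response: q_{Kora} = 292/3 − (1/3)(295/3 − (1/3)q_{Kora}) ⇒ (8/9)q_{Kora} = 581/9, so q_{Kora} = 72.625.
Then q_{Mesa} = 295/3 − (1/3)·72.625 = 74.125.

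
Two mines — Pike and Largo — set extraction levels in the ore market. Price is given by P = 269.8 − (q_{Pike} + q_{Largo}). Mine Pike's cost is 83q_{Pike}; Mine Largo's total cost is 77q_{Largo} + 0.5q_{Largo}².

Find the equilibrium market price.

Mine Pike's profit: π = q_{Pike}(269.8 − (q_{Pike} + q_{Largo})) − 83q_{Pike}.
∂π/∂q_{Pike} = 186.8 − 2q_{Pike} − q_{Largo} = 0, so q_{Pike} = 93.4 − 0.5q_{Largo}.
For Largo: ∂π/∂q_{Largo} = 192.8 − 3q_{Largo} − q_{Pike} = 0 ⇒ q_{Largo} = 964/15 − (1/3)q_{Pike}.
Substituting the second reaction function into the first: q_{Pike} = 93.4 − 0.5(964/15 − (1/3)q_{Pike}), which gives (5/6)q_{Pike} = 919/15 ⇒ q_{Pike} = 73.52.
Then q_{Largo} = 964/15 − (1/3)·73.52 = 39.76.
Equilibrium price: P = 269.8 − 113.28 = 156.52.

156.52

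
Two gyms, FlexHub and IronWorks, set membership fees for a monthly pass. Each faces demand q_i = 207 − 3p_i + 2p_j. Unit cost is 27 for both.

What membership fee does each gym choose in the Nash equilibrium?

FlexHub's profit: π = (p_{FlexHub} − 27)(207 − 3p_{FlexHub} + 2p_{IronWorks}).
∂π/∂p_{FlexHub} = 288 − 6p_{FlexHub} + 2p_{IronWorks} = 0 ⇒ p_{FlexHub} = 48 + (1/3)p_{IronWorks}.
The game is symmetric, so in equilibrium p_{IronWorks} = p_{FlexHub}: the reaction function gives (2/3)p_{FlexHub} = 48, hence p_{FlexHub} = 72.

72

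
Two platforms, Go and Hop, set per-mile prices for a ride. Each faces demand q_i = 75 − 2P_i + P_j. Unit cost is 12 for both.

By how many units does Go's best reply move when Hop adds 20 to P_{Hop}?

Go's profit: π = (P_{Go} − 12)(75 − 2P_{Go} + P_{Hop}).
∂π/∂P_{Go} = 99 − 4P_{Go} + P_{Hop} = 0 ⇒ P_{Go} = 24.75 + 0.25P_{Hop}.
The reaction-function slope is 0.25, so a 20-unit rise in P_{Hop} moves P_{Go} by 0.25 × 20 = 5. Go's best response rises — the actions are strategic complements.

5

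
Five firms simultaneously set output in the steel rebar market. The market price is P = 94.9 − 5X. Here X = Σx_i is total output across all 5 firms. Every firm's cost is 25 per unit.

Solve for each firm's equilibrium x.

A representative firm's profit is π_i = x_i(94.9 − 5X) − 25x_i, with X = x_i + Σ_{j≠i} x_j.
First-order condition: 69.9 − 10x_i − 5Σ_{j≠i} x_j = 0.
Imposing symmetry (x_j = x for all j) turns Σ_{j≠i} x_j into 4x, so 69.9 = 30x and x = 2.33.

2.33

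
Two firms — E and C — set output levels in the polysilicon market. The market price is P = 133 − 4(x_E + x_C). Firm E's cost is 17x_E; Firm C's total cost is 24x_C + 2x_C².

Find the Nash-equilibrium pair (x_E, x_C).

11.95, 5.1

Firm E's profit: π = x_E(133 − 4(x_E + x_C)) − 17x_E.
∂π/∂x_E = 116 − 8x_E − 4x_C = 0, so x_E = 14.5 − 0.5x_C.
For C: ∂π/∂x_C = 109 − 12x_C − 4x_E = 0 ⇒ x_C = 109/12 − (1/3)x_E.
Substituting the second reaction function into the first: x_E = 14.5 − 0.5(109/12 − (1/3)x_E), which gives (5/6)x_E = 239/24 ⇒ x_E = 11.95.
Then x_C = 109/12 − (1/3)·11.95 = 5.1.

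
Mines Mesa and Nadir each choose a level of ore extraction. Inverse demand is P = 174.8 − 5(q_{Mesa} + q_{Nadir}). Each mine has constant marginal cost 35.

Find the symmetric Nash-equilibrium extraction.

Mine Mesa's profit: π = q_{Mesa}(174.8 − 5(q_{Mesa} + q_{Nadir})) − 35q_{Mesa}.
∂π/∂q_{Mesa} = 139.8 − 10q_{Mesa} − 5q_{Nadir} = 0, so q_{Mesa} = 13.98 − 0.5q_{Nadir}.
By symmetry q_{Nadir} = q_{Mesa}; substituting into the reaction function, 1.5q_{Mesa} = 13.98 and q_{Mesa} = 9.32.

9.32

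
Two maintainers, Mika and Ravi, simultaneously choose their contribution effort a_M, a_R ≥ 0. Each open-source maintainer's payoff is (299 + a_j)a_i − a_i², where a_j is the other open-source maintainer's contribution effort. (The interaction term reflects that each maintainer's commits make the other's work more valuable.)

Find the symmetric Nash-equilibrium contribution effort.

Mika's payoff is (299 + a_R)a_M − a_M².
∂π/∂a_M = 299 + a_R − 2a_M = 0, so a_M = 149.5 + 0.5a_R.
The game is symmetric, so in equilibrium a_R = a_M: the reaction function gives 0.5a_M = 149.5, hence a_M = 299.

299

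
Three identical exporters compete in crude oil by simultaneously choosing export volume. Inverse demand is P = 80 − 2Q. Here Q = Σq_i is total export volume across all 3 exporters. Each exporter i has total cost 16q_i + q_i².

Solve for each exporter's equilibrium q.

A representative exporter's profit is π_i = q_i(80 − 2Q) − 16q_i − q_i², with Q = q_i + Σ_{j≠i} q_j.
First-order condition: 64 − 6q_i − 2Σ_{j≠i} q_j = 0.
Imposing symmetry (q_j = q for all j) turns Σ_{j≠i} q_j into 2q, so 64 = 10q and q = 6.4.

6.4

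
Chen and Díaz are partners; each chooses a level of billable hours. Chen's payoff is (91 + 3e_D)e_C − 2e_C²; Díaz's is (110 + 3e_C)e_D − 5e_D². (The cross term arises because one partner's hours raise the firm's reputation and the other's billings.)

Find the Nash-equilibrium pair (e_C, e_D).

Expanding Chen's payoff: 91e_C + 3e_De_C − 2e_C².
∂π/∂e_C = 91 + 3e_D − 4e_C = 0, so e_C = 22.75 + 0.75e_D.
Likewise for Díaz: e_D = 11 + 0.3e_C.
Solving the two reaction functions simultaneously: (1 − (0.75)(0.3))e_C = 22.75 + 0.75·11, so 0.775e_C = 31 and e_C = 40.
Then e_D = 11 + 0.3·40 = 23.

40, 23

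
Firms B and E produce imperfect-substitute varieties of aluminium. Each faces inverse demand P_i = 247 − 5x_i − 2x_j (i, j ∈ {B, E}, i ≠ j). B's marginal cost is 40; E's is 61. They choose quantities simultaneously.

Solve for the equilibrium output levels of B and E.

Firm B's profit: π = x_B(247 − 5x_B − 2x_E) − 40x_B.
∂π/∂x_B = 207 − 10x_B − 2x_E = 0 ⇒ x_B = 20.7 − 0.2x_E.
Similarly x_E = 18.6 − 0.2x_B.
Solving the two reaction functions simultaneously: (1 − (−0.2)(−0.2))x_B = 20.7 − 0.2·18.6, so 0.96x_B = 16.98 and x_B = 17.6875.
Then x_E = 18.6 − 0.2·17.6875 = 15.0625.

17.6875, 15.0625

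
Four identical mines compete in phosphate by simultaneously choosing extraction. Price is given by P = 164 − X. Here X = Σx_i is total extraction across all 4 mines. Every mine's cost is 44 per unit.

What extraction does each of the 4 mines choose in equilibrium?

A representative mine's profit is π_i = x_i(164 − X) − 44x_i, with X = x_i + Σ_{j≠i} x_j.
First-order condition: 120 − 2x_i − Σ_{j≠i} x_j = 0.
In a symmetric equilibrium every mine chooses the same x, so Σ_{j≠i} x_j = 3x. The condition becomes 120 − 5x = 0, giving x = 120/5 = 24.

24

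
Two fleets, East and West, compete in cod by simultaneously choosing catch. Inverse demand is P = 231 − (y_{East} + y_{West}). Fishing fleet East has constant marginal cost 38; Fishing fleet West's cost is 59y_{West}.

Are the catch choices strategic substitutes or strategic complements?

Fishing fleet East's profit: π = y_{East}(231 − (y_{East} + y_{West})) − 38y_{East}.
∂π/∂y_{East} = 193 − 2y_{East} − y_{West} = 0, so y_{East} = 96.5 − 0.5y_{West}.
The best-response slope dy_{East}/dy_{West} = −0.5 < 0: the reaction function is downward-sloping, so the choices are strategic substitutes.

strategic substitutes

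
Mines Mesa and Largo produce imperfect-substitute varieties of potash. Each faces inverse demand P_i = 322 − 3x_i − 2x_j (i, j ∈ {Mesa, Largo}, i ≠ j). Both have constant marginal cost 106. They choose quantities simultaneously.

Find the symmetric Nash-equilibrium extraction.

27

Mine Mesa's profit: π = x_{Mesa}(322 − 3x_{Mesa} − 2x_{Largo}) − 106x_{Mesa}.
∂π/∂x_{Mesa} = 216 − 6x_{Mesa} − 2x_{Largo} = 0 ⇒ x_{Mesa} = 36 − (1/3)x_{Largo}.
By symmetry x_{Largo} = x_{Mesa}; substituting into the reaction function, (4/3)x_{Mesa} = 36 and x_{Mesa} = 27.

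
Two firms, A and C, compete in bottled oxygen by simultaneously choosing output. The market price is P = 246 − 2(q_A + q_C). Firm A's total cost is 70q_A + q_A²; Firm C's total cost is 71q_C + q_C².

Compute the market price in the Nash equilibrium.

Firm A's profit: π = q_A(246 − 2(q_A + q_C)) − 70q_A − q_A².
∂π/∂q_A = 176 − 6q_A − 2q_C = 0, so q_A = 88/3 − (1/3)q_C.
By the same steps for C: q_C = 175/6 − (1/3)q_A.
Solving the two reaction functions simultaneously: (1 − (−1/3)(−1/3))q_A = 88/3 − (1/3)·(175/6), so (8/9)q_A = 353/18 and q_A = 22.0625.
Then q_C = 175/6 − (1/3)·22.0625 = 21.8125.
Equilibrium price: P = 246 − 2·43.875 = 158.25.

158.25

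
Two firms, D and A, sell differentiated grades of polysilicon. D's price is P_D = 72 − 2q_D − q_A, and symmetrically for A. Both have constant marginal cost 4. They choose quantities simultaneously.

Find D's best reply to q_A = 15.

Firm D's profit: π = q_D(72 − 2q_D − q_A) − 4q_D.
∂π/∂q_D = 68 − 4q_D − q_A = 0 ⇒ q_D = 17 − 0.25q_A.
At q_A = 15: q_D = 17 − 0.25·15 = 13.25.

13.25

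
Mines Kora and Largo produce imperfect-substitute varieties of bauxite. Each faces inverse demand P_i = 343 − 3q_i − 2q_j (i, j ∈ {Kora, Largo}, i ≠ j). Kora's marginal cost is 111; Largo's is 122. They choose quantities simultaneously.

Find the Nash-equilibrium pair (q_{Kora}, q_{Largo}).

29.6875, 26.9375

Mine Kora's profit: π = q_{Kora}(343 − 3q_{Kora} − 2q_{Largo}) − 111q_{Kora}.
∂π/∂q_{Kora} = 232 − 6q_{Kora} − 2q_{Largo} = 0 ⇒ q_{Kora} = 116/3 − (1/3)q_{Largo}.
Similarly q_{Largo} = 221/6 − (1/3)q_{Kora}.
Solving the two reaction functions simultaneously: (1 − (−1/3)(−1/3))q_{Kora} = 116/3 − (1/3)·(221/6), so (8/9)q_{Kora} = 475/18 and q_{Kora} = 29.6875.
Then q_{Largo} = 221/6 − (1/3)·29.6875 = 26.9375.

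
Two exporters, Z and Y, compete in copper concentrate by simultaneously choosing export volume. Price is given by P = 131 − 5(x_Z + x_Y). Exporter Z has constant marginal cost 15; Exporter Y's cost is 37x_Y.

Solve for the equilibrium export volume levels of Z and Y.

Exporter Z's profit: π = x_Z(131 − 5(x_Z + x_Y)) − 15x_Z.
∂π/∂x_Z = 116 − 10x_Z − 5x_Y = 0, so x_Z = 11.6 − 0.5x_Y.
By the same steps for Y: x_Y = 9.4 − 0.5x_Z.
Plugging x_Y into Z's best response: x_Z = 11.6 − 0.5(9.4 − 0.5x_Z) ⇒ 0.75x_Z = 6.9, so x_Z = 9.2.
Then x_Y = 9.4 − 0.5·9.2 = 4.8.

9.2, 4.8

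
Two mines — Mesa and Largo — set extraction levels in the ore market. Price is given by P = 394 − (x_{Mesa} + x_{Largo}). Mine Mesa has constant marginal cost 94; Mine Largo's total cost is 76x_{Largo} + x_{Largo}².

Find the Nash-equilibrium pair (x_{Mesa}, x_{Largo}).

Mine Mesa's profit: π = x_{Mesa}(394 − (x_{Mesa} + x_{Largo})) − 94x_{Mesa}.
∂π/∂x_{Mesa} = 300 − 2x_{Mesa} − x_{Largo} = 0, so x_{Mesa} = 150 − 0.5x_{Largo}.
For Largo: ∂π/∂x_{Largo} = 318 − 4x_{Largo} − x_{Mesa} = 0 ⇒ x_{Largo} = 79.5 − 0.25x_{Mesa}.
Solving the two reaction functions simultaneously: (1 − (−0.5)(−0.25))x_{Mesa} = 150 − 0.5·79.5, so 0.875x_{Mesa} = 110.25 and x_{Mesa} = 126.
Then x_{Largo} = 79.5 − 0.25·126 = 48.

126, 48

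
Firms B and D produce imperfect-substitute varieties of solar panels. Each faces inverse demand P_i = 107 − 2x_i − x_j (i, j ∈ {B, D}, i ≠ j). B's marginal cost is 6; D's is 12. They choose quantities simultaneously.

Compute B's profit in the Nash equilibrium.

Firm B's profit: π = x_B(107 − 2x_B − x_D) − 6x_B.
∂π/∂x_B = 101 − 4x_B − x_D = 0 ⇒ x_B = 25.25 − 0.25x_D.
Similarly x_D = 23.75 − 0.25x_B.
Solving the two reaction functions simultaneously: (1 − (−0.25)(−0.25))x_B = 25.25 − 0.25·23.75, so 0.9375x_B = 19.3125 and x_B = 20.6.
Then x_D = 23.75 − 0.25·20.6 = 18.6.
P_B = 107 − 2·20.6 − 18.6 = 47.2.
Profit = (47.2 − 6)·20.6 = 848.72.

848.72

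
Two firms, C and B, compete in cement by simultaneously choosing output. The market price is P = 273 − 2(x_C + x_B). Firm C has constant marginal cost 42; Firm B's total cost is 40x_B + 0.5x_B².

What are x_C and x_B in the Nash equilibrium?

Firm C's profit: π = x_C(273 − 2(x_C + x_B)) − 42x_C.
∂π/∂x_C = 231 − 4x_C − 2x_B = 0, so x_C = 57.75 − 0.5x_B.
For B: ∂π/∂x_B = 233 − 5x_B − 2x_C = 0 ⇒ x_B = 46.6 − 0.4x_C.
Solving the two reaction functions simultaneously: (1 − (−0.5)(−0.4))x_C = 57.75 − 0.5·46.6, so 0.8x_C = 34.45 and x_C = 43.0625.
Then x_B = 46.6 − 0.4·43.0625 = 29.375.

43.0625, 29.375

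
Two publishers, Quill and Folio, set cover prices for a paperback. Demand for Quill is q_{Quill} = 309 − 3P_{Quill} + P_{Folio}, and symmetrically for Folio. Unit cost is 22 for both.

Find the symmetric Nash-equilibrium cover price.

75

Quill's profit: π = (P_{Quill} − 22)(309 − 3P_{Quill} + P_{Folio}).
∂π/∂P_{Quill} = 375 − 6P_{Quill} + P_{Folio} = 0 ⇒ P_{Quill} = 62.5 + (1/6)P_{Folio}.
The game is symmetric, so in equilibrium P_{Folio} = P_{Quill}: the reaction function gives (5/6)P_{Quill} = 62.5, hence P_{Quill} = 75.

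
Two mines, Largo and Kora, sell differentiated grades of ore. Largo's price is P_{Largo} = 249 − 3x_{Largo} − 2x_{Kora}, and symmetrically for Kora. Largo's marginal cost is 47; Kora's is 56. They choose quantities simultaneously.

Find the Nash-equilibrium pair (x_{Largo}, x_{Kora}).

25.8125, 23.5625

Mine Largo's profit: π = x_{Largo}(249 − 3x_{Largo} − 2x_{Kora}) − 47x_{Largo}.
∂π/∂x_{Largo} = 202 − 6x_{Largo} − 2x_{Kora} = 0 ⇒ x_{Largo} = 101/3 − (1/3)x_{Kora}.
Similarly x_{Kora} = 193/6 − (1/3)x_{Largo}.
Plugging x_{Kora} into Largo's best response: x_{Largo} = 101/3 − (1/3)(193/6 − (1/3)x_{Largo}) ⇒ (8/9)x_{Largo} = 413/18, so x_{Largo} = 25.8125.
Then x_{Kora} = 193/6 − (1/3)·25.8125 = 23.5625.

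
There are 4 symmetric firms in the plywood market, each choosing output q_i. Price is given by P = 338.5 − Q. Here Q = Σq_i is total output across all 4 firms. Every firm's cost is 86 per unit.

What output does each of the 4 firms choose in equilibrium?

A representative firm's profit is π_i = q_i(338.5 − Q) − 86q_i, with Q = q_i + Σ_{j≠i} q_j.
First-order condition: 252.5 − 2q_i − Σ_{j≠i} q_j = 0.
Imposing symmetry (q_j = q for all j) turns Σ_{j≠i} q_j into 3q, so 252.5 = 5q and q = 50.5.

50.5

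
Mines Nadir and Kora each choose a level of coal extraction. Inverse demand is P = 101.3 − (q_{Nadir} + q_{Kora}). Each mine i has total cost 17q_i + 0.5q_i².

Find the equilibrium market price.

Mine Nadir's profit: π = q_{Nadir}(101.3 − (q_{Nadir} + q_{Kora})) − 17q_{Nadir} − 0.5q_{Nadir}².
∂π/∂q_{Nadir} = 84.3 − 3q_{Nadir} − q_{Kora} = 0, so q_{Nadir} = 28.1 − (1/3)q_{Kora}.
The game is symmetric, so in equilibrium q_{Kora} = q_{Nadir}: the reaction function gives (4/3)q_{Nadir} = 28.1, hence q_{Nadir} = 21.075.
Equilibrium price: P = 101.3 − 42.15 = 59.15.

59.15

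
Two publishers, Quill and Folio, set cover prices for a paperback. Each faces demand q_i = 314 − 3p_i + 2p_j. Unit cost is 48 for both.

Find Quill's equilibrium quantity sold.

Quill's profit: π = (p_{Quill} − 48)(314 − 3p_{Quill} + 2p_{Folio}).
∂π/∂p_{Quill} = 458 − 6p_{Quill} + 2p_{Folio} = 0 ⇒ p_{Quill} = 229/3 + (1/3)p_{Folio}.
The game is symmetric, so in equilibrium p_{Folio} = p_{Quill}: the reaction function gives (2/3)p_{Quill} = 229/3, hence p_{Quill} = 114.5.
q_{Quill} = 314 − 3·114.5 + 2·114.5 = 199.5.

199.5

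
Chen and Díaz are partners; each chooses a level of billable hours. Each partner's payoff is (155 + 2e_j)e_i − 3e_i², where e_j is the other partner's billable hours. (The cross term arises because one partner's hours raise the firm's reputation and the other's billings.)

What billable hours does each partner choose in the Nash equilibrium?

Chen's payoff is (155 + 2e_D)e_C − 3e_C².
∂π/∂e_C = 155 + 2e_D − 6e_C = 0, so e_C = 155/6 + (1/3)e_D.
The game is symmetric, so in equilibrium e_D = e_C: the reaction function gives (2/3)e_C = 155/6, hence e_C = 38.75.

38.75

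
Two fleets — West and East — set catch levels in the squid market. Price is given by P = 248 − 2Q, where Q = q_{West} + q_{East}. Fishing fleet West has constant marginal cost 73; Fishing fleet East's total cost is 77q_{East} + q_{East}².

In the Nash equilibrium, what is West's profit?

Fishing fleet West's profit: π = q_{West}(248 − 2(q_{West} + q_{East})) − 73q_{West}.
∂π/∂q_{West} = 175 − 4q_{West} − 2q_{East} = 0, so q_{West} = 43.75 − 0.5q_{East}.
For East: ∂π/∂q_{East} = 171 − 6q_{East} − 2q_{West} = 0 ⇒ q_{East} = 28.5 − (1/3)q_{West}.
Solving the two reaction functions simultaneously: (1 − (−0.5)(−1/3))q_{West} = 43.75 − 0.5·28.5, so (5/6)q_{West} = 29.5 and q_{West} = 35.4.
Then q_{East} = 28.5 − (1/3)·35.4 = 16.7.
Price P = 248 − 2·52.1 = 143.8.
West's profit: (143.8 − 73)·35.4 = 2506.32.

2506.32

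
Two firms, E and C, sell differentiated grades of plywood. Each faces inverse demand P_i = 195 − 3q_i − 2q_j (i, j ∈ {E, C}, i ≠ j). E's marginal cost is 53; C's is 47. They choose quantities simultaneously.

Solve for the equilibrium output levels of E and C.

Firm E's profit: π = q_E(195 − 3q_E − 2q_C) − 53q_E.
∂π/∂q_E = 142 − 6q_E − 2q_C = 0 ⇒ q_E = 71/3 − (1/3)q_C.
Similarly q_C = 74/3 − (1/3)q_E.
Solving the two reaction functions simultaneously: (1 − (−1/3)(−1/3))q_E = 71/3 − (1/3)·(74/3), so (8/9)q_E = 139/9 and q_E = 17.375.
Then q_C = 74/3 − (1/3)·17.375 = 18.875.

17.375, 18.875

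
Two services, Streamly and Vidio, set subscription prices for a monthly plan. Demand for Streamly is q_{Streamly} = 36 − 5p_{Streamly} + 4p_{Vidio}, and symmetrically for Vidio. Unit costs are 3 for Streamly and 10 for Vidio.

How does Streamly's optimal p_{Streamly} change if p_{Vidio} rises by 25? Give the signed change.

Streamly's profit: π = (p_{Streamly} − 3)(36 − 5p_{Streamly} + 4p_{Vidio}).
∂π/∂p_{Streamly} = 51 − 10p_{Streamly} + 4p_{Vidio} = 0 ⇒ p_{Streamly} = 5.1 + 0.4p_{Vidio}.
The reaction-function slope is 0.4, so a 25-unit rise in p_{Vidio} moves p_{Streamly} by 0.4 × 25 = 10. Streamly's best response rises — the actions are strategic complements.

10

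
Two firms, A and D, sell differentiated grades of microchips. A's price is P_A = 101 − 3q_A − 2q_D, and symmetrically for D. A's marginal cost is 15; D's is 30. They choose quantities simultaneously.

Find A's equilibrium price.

50.0625

Firm A's profit: π = q_A(101 − 3q_A − 2q_D) − 15q_A.
∂π/∂q_A = 86 − 6q_A − 2q_D = 0 ⇒ q_A = 43/3 − (1/3)q_D.
Similarly q_D = 71/6 − (1/3)q_A.
Solving the two reaction functions simultaneously: (1 − (−1/3)(−1/3))q_A = 43/3 − (1/3)·(71/6), so (8/9)q_A = 187/18 and q_A = 11.6875.
Then q_D = 71/6 − (1/3)·11.6875 = 7.9375.
P_A = 101 − 3·11.6875 − 2·7.9375 = 50.0625.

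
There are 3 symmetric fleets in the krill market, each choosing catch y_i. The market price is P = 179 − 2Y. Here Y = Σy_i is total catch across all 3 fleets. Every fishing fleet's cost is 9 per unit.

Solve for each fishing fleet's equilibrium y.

A representative fishing fleet's profit is π_i = y_i(179 − 2Y) − 9y_i, with Y = y_i + Σ_{j≠i} y_j.
First-order condition: 170 − 4y_i − 2Σ_{j≠i} y_j = 0.
In a symmetric equilibrium every fishing fleet chooses the same y, so Σ_{j≠i} y_j = 2y. The condition becomes 170 − 8y = 0, giving y = 170/8 = 21.25.

21.25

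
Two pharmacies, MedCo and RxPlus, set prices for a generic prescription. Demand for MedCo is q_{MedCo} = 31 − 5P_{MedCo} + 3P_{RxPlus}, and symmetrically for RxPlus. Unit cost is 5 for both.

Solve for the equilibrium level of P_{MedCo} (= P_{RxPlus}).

8

MedCo's profit: π = (P_{MedCo} − 5)(31 − 5P_{MedCo} + 3P_{RxPlus}).
∂π/∂P_{MedCo} = 56 − 10P_{MedCo} + 3P_{RxPlus} = 0 ⇒ P_{MedCo} = 5.6 + 0.3P_{RxPlus}.
Setting P_{MedCo} = P_{RxPlus} in the reaction function: P_{MedCo} = 5.6 + 0.3P_{MedCo}, so P_{MedCo} = 5.6 / 0.7 = 8.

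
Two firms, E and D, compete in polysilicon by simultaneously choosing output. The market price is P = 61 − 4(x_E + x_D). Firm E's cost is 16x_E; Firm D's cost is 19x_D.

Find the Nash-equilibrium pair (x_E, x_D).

4, 3.25

Firm E's profit: π = x_E(61 − 4(x_E + x_D)) − 16x_E.
∂π/∂x_E = 45 − 8x_E − 4x_D = 0, so x_E = 5.625 − 0.5x_D.
By the same steps for D: x_D = 5.25 − 0.5x_E.
Substituting the second reaction function into the first: x_E = 5.625 − 0.5(5.25 − 0.5x_E), which gives 0.75x_E = 3 ⇒ x_E = 4.
Then x_D = 5.25 − 0.5·4 = 3.25.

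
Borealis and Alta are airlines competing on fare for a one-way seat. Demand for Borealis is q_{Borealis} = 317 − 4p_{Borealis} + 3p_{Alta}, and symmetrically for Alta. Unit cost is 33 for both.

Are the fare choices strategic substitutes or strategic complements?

Borealis's profit: π = (p_{Borealis} − 33)(317 − 4p_{Borealis} + 3p_{Alta}).
∂π/∂p_{Borealis} = 449 − 8p_{Borealis} + 3p_{Alta} = 0 ⇒ p_{Borealis} = 56.125 + 0.375p_{Alta}.
The best-response slope dp_{Borealis}/dp_{Alta} = 0.375 > 0: the reaction function is upward-sloping, so the choices are strategic complements.

strategic complements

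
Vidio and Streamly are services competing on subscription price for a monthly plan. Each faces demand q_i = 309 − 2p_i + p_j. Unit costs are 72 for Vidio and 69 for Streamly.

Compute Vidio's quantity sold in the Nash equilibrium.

157.2

Vidio's profit: π = (p_{Vidio} − 72)(309 − 2p_{Vidio} + p_{Streamly}).
∂π/∂p_{Vidio} = 453 − 4p_{Vidio} + p_{Streamly} = 0 ⇒ p_{Vidio} = 113.25 + 0.25p_{Streamly}.
Similarly p_{Streamly} = 111.75 + 0.25p_{Vidio}.
Substituting the second reaction function into the first: p_{Vidio} = 113.25 + 0.25(111.75 + 0.25p_{Vidio}), which gives 0.9375p_{Vidio} = 141.1875 ⇒ p_{Vidio} = 150.6.
Then p_{Streamly} = 111.75 + 0.25·150.6 = 149.4.
q_{Vidio} = 309 − 2·150.6 + 149.4 = 157.2.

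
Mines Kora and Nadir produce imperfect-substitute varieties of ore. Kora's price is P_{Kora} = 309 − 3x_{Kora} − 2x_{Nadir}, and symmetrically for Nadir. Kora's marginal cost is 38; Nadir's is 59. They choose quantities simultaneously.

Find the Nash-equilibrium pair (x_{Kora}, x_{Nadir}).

35.1875, 29.9375

Mine Kora's profit: π = x_{Kora}(309 − 3x_{Kora} − 2x_{Nadir}) − 38x_{Kora}.
∂π/∂x_{Kora} = 271 − 6x_{Kora} − 2x_{Nadir} = 0 ⇒ x_{Kora} = 271/6 − (1/3)x_{Nadir}.
Similarly x_{Nadir} = 125/3 − (1/3)x_{Kora}.
Plugging x_{Nadir} into Kora's best response: x_{Kora} = 271/6 − (1/3)(125/3 − (1/3)x_{Kora}) ⇒ (8/9)x_{Kora} = 563/18, so x_{Kora} = 35.1875.
Then x_{Nadir} = 125/3 − (1/3)·35.1875 = 29.9375.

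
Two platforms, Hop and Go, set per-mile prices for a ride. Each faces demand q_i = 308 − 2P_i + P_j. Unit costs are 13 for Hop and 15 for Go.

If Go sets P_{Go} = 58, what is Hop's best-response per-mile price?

Hop's profit: π = (P_{Hop} − 13)(308 − 2P_{Hop} + P_{Go}).
∂π/∂P_{Hop} = 334 − 4P_{Hop} + P_{Go} = 0 ⇒ P_{Hop} = 83.5 + 0.25P_{Go}.
At P_{Go} = 58: P_{Hop} = 83.5 + 0.25·58 = 98.

98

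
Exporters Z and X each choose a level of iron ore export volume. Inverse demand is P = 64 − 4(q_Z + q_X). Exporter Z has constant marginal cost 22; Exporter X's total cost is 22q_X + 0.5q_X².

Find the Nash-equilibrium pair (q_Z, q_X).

3.75, 3

Exporter Z's profit: π = q_Z(64 − 4(q_Z + q_X)) − 22q_Z.
∂π/∂q_Z = 42 − 8q_Z − 4q_X = 0, so q_Z = 5.25 − 0.5q_X.
For X: ∂π/∂q_X = 42 − 9q_X − 4q_Z = 0 ⇒ q_X = 14/3 − (4/9)q_Z.
Plugging q_X into Z's best response: q_Z = 5.25 − 0.5(14/3 − (4/9)q_Z) ⇒ (7/9)q_Z = 35/12, so q_Z = 3.75.
Then q_X = 14/3 − (4/9)·3.75 = 3.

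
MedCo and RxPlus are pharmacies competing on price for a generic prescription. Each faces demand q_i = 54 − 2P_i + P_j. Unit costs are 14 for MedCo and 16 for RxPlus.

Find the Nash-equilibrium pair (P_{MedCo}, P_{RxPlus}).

MedCo's profit: π = (P_{MedCo} − 14)(54 − 2P_{MedCo} + P_{RxPlus}).
∂π/∂P_{MedCo} = 82 − 4P_{MedCo} + P_{RxPlus} = 0 ⇒ P_{MedCo} = 20.5 + 0.25P_{RxPlus}.
Similarly P_{RxPlus} = 21.5 + 0.25P_{MedCo}.
Substituting the second reaction function into the first: P_{MedCo} = 20.5 + 0.25(21.5 + 0.25P_{MedCo}), which gives 0.9375P_{MedCo} = 25.875 ⇒ P_{MedCo} = 27.6.
Then P_{RxPlus} = 21.5 + 0.25·27.6 = 28.4.

27.6, 28.4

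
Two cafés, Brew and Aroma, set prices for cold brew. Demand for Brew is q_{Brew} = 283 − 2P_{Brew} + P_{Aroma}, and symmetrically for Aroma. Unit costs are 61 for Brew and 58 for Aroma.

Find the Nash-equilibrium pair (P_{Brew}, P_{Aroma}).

Brew's profit: π = (P_{Brew} − 61)(283 − 2P_{Brew} + P_{Aroma}).
∂π/∂P_{Brew} = 405 − 4P_{Brew} + P_{Aroma} = 0 ⇒ P_{Brew} = 101.25 + 0.25P_{Aroma}.
Similarly P_{Aroma} = 99.75 + 0.25P_{Brew}.
Solving the two reaction functions simultaneously: (1 − (0.25)(0.25))P_{Brew} = 101.25 + 0.25·99.75, so 0.9375P_{Brew} = 126.1875 and P_{Brew} = 134.6.
Then P_{Aroma} = 99.75 + 0.25·134.6 = 133.4.

134.6, 133.4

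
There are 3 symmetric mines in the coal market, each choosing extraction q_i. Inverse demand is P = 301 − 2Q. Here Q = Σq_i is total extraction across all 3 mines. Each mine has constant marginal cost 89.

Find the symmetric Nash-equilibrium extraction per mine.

A representative mine's profit is π_i = q_i(301 − 2Q) − 89q_i, with Q = q_i + Σ_{j≠i} q_j.
First-order condition: 212 − 4q_i − 2Σ_{j≠i} q_j = 0.
In a symmetric equilibrium every mine chooses the same q, so Σ_{j≠i} q_j = 2q. The condition becomes 212 − 8q = 0, giving q = 212/8 = 26.5.

26.5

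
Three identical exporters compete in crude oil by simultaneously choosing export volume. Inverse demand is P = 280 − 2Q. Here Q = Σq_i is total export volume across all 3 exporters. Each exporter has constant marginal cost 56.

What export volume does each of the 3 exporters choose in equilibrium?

A representative exporter's profit is π_i = q_i(280 − 2Q) − 56q_i, with Q = q_i + Σ_{j≠i} q_j.
First-order condition: 224 − 4q_i − 2Σ_{j≠i} q_j = 0.
In a symmetric equilibrium every exporter chooses the same q, so Σ_{j≠i} q_j = 2q. The condition becomes 224 − 8q = 0, giving q = 224/8 = 28.

28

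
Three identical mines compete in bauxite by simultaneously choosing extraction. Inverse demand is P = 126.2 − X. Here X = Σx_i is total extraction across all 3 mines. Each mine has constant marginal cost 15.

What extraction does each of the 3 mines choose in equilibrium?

27.8

A representative mine's profit is π_i = x_i(126.2 − X) − 15x_i, with X = x_i + Σ_{j≠i} x_j.
First-order condition: 111.2 − 2x_i − Σ_{j≠i} x_j = 0.
With identical mines, set every x_j = x: then 111.2 − 2x − 2x = 0, i.e. x = 111.2/4 = 27.8.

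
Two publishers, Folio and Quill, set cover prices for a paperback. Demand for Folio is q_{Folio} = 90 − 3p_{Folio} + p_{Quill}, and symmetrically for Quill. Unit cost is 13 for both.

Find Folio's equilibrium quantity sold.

38.4

Folio's profit: π = (p_{Folio} − 13)(90 − 3p_{Folio} + p_{Quill}).
∂π/∂p_{Folio} = 129 − 6p_{Folio} + p_{Quill} = 0 ⇒ p_{Folio} = 21.5 + (1/6)p_{Quill}.
By symmetry p_{Quill} = p_{Folio}; substituting into the reaction function, (5/6)p_{Folio} = 21.5 and p_{Folio} = 25.8.
q_{Folio} = 90 − 3·25.8 + 25.8 = 38.4.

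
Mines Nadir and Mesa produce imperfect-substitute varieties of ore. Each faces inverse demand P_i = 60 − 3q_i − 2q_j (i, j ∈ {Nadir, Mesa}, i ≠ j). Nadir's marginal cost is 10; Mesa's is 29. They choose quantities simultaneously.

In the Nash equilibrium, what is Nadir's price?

32.3125

Mine Nadir's profit: π = q_{Nadir}(60 − 3q_{Nadir} − 2q_{Mesa}) − 10q_{Nadir}.
∂π/∂q_{Nadir} = 50 − 6q_{Nadir} − 2q_{Mesa} = 0 ⇒ q_{Nadir} = 25/3 − (1/3)q_{Mesa}.
Similarly q_{Mesa} = 31/6 − (1/3)q_{Nadir}.
Substituting the second reaction function into the first: q_{Nadir} = 25/3 − (1/3)(31/6 − (1/3)q_{Nadir}), which gives (8/9)q_{Nadir} = 119/18 ⇒ q_{Nadir} = 7.4375.
Then q_{Mesa} = 31/6 − (1/3)·7.4375 = 2.6875.
P_{Nadir} = 60 − 3·7.4375 − 2·2.6875 = 32.3125.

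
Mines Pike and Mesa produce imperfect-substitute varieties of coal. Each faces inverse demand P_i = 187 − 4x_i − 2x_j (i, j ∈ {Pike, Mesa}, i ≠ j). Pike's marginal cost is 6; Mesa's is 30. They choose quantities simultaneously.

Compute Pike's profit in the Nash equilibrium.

Mine Pike's profit: π = x_{Pike}(187 − 4x_{Pike} − 2x_{Mesa}) − 6x_{Pike}.
∂π/∂x_{Pike} = 181 − 8x_{Pike} − 2x_{Mesa} = 0 ⇒ x_{Pike} = 22.625 − 0.25x_{Mesa}.
Similarly x_{Mesa} = 19.625 − 0.25x_{Pike}.
Plugging x_{Mesa} into Pike's best response: x_{Pike} = 22.625 − 0.25(19.625 − 0.25x_{Pike}) ⇒ 0.9375x_{Pike} = 567/32, so x_{Pike} = 18.9.
Then x_{Mesa} = 19.625 − 0.25·18.9 = 14.9.
P_{Pike} = 187 − 4·18.9 − 2·14.9 = 81.6.
Profit = (81.6 − 6)·18.9 = 1428.84.

1428.84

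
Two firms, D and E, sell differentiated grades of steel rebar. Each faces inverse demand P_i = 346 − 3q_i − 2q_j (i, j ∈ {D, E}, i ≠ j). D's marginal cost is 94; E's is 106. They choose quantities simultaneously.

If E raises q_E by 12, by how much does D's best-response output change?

Firm D's profit: π = q_D(346 − 3q_D − 2q_E) − 94q_D.
∂π/∂q_D = 252 − 6q_D − 2q_E = 0 ⇒ q_D = 42 − (1/3)q_E.
The reaction-function slope is −1/3, so a 12-unit rise in q_E moves q_D by −1/3 × 12 = −4. D's best response falls — the actions are strategic substitutes.

-4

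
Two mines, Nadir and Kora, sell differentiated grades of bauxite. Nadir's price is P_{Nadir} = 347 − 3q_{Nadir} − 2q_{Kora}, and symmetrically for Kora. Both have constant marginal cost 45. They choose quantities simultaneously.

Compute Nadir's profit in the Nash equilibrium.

Mine Nadir's profit: π = q_{Nadir}(347 − 3q_{Nadir} − 2q_{Kora}) − 45q_{Nadir}.
∂π/∂q_{Nadir} = 302 − 6q_{Nadir} − 2q_{Kora} = 0 ⇒ q_{Nadir} = 151/3 − (1/3)q_{Kora}.
Setting q_{Nadir} = q_{Kora} in the reaction function: q_{Nadir} = 151/3 − (1/3)q_{Nadir}, so q_{Nadir} = (151/3) / (4/3) = 37.75.
P_{Nadir} = 347 − 3·37.75 − 2·37.75 = 158.25.
Profit = (158.25 − 45)·37.75 = 4275.1875.

4275.1875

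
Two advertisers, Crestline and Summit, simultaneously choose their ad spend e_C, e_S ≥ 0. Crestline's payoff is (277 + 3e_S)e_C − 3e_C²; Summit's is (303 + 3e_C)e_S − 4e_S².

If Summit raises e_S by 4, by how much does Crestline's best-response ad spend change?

Expanding Crestline's payoff: 277e_C + 3e_Se_C − 3e_C².
∂π/∂e_C = 277 + 3e_S − 6e_C = 0, so e_C = 277/6 + 0.5e_S.
The reaction-function slope is 0.5, so a 4-unit rise in e_S moves e_C by 0.5 × 4 = 2. Crestline's best response rises — the actions are strategic complements.

2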